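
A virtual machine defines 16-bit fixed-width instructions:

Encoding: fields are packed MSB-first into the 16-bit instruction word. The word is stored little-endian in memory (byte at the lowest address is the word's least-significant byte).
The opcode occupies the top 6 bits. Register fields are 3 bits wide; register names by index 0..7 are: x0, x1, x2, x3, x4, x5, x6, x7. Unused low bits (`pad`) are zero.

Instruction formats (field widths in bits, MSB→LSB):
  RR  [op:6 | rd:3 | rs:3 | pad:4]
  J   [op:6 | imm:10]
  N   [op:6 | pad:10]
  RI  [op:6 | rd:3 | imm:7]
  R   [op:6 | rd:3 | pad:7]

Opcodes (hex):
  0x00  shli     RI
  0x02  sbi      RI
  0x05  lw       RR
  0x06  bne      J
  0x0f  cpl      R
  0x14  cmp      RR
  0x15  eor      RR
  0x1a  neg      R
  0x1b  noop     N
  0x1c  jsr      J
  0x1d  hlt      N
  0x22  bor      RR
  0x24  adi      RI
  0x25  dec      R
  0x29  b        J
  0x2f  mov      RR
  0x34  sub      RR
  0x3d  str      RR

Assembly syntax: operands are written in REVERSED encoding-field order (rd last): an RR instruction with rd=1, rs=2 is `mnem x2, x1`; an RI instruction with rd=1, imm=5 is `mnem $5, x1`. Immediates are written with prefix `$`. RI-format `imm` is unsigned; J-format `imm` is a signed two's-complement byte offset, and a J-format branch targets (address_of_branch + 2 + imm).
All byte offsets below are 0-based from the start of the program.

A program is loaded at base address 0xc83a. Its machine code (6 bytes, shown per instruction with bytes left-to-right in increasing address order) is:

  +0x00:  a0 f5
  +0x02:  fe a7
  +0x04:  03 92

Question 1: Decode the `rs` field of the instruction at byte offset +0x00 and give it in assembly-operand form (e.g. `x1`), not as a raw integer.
x2

off 0x00: read a0 f5 as little → 0xf5a0
  opcode bits[15:10]=0x3d: str/RR
  [9:7] rd=3 = x3
  [6:4] rs=2 = x2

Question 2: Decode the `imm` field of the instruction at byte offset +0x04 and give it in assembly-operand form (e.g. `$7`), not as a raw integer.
@+04  little-endian(03 92) = 0x9203
  opcode bits[15:10]=0x24: adi/RI
  rd: (w>>7)&0x7=0x4 → x4
  imm: (w>>0)&0x7f=0x3 → $3

$3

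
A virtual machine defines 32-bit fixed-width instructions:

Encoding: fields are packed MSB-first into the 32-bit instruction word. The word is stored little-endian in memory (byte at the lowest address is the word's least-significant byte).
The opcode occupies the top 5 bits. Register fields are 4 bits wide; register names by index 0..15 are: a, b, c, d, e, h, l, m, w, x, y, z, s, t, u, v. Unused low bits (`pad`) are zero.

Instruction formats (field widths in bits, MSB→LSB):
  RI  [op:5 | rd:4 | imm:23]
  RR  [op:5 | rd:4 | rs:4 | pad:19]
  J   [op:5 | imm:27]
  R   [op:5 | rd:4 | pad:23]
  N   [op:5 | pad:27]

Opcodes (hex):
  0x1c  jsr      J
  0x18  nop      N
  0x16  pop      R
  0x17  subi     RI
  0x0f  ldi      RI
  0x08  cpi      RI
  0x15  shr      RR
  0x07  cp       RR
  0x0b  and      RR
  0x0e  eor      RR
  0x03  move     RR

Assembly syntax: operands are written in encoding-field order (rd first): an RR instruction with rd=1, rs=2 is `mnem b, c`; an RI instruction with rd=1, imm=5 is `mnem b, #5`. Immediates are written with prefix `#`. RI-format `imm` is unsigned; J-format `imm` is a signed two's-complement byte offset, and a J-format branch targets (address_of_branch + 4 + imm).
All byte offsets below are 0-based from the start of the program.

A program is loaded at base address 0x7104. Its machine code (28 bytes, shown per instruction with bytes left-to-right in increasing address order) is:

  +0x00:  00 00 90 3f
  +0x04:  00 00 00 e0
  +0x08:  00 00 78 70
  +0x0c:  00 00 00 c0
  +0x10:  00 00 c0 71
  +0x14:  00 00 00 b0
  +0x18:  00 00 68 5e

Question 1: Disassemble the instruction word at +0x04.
+0x04: 00 00 00 e0 ⇒ word 0xe0000000 (little)
  opcode bits[31:27]=0x1c: jsr/J
  imm@[26:0]=0x0 ⇒ #0

jsr #0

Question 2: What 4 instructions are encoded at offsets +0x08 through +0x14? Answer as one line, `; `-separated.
[08] 00 00 78 70 → 0x70780000
  opcode bits[31:27]=0xe: eor/RR
  rd: (w>>23)&0xf=0x0 → a
  rs: (w>>19)&0xf=0xf → v
[0c] 00 00 00 c0 → 0xc0000000
  opcode bits[31:27]=0x18: nop/N
[10] 00 00 c0 71 → 0x71c00000
  opcode bits[31:27]=0xe: eor/RR
  rd: (w>>23)&0xf=0x3 → d
  rs: (w>>19)&0xf=0x8 → w
[14] 00 00 00 b0 → 0xb0000000
  opcode bits[31:27]=0x16: pop/R
  rd: (w>>23)&0xf=0x0 → a

eor a, v; nop; eor d, w; pop a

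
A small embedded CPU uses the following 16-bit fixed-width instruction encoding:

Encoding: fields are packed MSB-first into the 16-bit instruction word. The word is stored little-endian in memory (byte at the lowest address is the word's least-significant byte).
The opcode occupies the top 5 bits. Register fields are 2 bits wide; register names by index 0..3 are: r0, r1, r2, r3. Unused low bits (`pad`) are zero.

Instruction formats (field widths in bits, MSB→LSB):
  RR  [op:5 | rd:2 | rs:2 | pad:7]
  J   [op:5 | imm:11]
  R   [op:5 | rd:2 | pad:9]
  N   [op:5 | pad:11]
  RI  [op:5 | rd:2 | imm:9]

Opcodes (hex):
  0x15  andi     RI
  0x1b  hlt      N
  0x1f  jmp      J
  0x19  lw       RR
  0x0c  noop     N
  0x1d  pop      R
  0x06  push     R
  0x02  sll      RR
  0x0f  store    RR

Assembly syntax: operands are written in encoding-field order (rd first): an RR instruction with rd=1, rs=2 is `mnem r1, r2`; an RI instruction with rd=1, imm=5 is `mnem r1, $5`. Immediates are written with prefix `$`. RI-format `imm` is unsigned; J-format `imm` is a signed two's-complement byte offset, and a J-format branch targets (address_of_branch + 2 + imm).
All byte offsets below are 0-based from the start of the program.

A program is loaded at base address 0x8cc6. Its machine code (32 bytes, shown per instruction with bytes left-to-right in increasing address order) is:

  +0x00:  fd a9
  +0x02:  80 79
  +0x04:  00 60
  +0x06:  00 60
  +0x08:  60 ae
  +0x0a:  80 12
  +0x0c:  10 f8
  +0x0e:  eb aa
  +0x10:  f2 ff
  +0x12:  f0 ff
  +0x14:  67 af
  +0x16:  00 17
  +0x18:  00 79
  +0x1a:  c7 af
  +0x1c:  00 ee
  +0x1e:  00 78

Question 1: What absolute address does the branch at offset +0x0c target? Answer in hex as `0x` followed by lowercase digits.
[0c] 10 f8 → 0xf810
  op=0xf810>>11=0x1f ⇒ jmp (J)
  imm@[10:0]=0x10 ⇒ $16
  target = base 0x8cc6 + off 0x0c + 2 + imm 16 = 0x8ce4

0x8ce4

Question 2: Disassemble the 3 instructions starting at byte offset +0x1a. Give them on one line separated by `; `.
andi r3, $455; pop r3; store r0, r0

off 0x1a: read c7 af as little → 0xafc7
  op=0xafc7>>11=0x15 ⇒ andi (RI)
  rd: (w>>9)&0x3=0x3 → r3
  imm: (w>>0)&0x1ff=0x1c7 → $455
off 0x1c: read 00 ee as little → 0xee00
  op=0xee00>>11=0x1d ⇒ pop (R)
  rd: (w>>9)&0x3=0x3 → r3
off 0x1e: read 00 78 as little → 0x7800
  op=0x7800>>11=0xf ⇒ store (RR)
  rd: (w>>9)&0x3=0x0 → r0
  rs: (w>>7)&0x3=0x0 → r0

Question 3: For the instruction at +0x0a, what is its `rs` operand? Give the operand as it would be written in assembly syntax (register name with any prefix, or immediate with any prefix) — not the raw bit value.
off 0x0a: read 80 12 as little → 0x1280
  op=0x1280>>11=0x2 ⇒ sll (RR)
  rd@[10:9]=0x1 ⇒ r1
  rs@[8:7]=0x1 ⇒ r1

r1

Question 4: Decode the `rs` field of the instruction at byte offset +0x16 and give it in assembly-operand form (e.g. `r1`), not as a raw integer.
off 0x16: read 00 17 as little → 0x1700
  top 5b → 0x2 → sll [RR]
  rd@[10:9]=0x3 ⇒ r3
  rs@[8:7]=0x2 ⇒ r2

r2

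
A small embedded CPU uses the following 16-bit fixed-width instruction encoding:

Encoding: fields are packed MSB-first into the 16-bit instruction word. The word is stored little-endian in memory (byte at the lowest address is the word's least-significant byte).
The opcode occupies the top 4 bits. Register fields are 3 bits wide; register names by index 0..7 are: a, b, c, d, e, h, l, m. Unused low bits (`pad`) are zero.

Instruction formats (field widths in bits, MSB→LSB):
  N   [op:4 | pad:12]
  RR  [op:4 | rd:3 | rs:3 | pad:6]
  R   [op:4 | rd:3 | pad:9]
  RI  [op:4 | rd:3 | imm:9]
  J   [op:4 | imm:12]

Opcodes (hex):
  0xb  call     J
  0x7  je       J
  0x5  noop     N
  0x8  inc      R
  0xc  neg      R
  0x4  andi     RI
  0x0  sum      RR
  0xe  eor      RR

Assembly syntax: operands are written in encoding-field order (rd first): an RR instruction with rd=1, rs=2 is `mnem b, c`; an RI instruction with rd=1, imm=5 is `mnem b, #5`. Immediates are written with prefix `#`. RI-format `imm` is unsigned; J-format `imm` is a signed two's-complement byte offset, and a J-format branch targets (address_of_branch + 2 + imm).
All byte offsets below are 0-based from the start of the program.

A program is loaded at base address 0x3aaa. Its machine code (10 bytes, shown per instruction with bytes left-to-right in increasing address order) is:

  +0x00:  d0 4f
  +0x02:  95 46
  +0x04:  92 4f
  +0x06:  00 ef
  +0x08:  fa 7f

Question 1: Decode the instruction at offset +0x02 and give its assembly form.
[02] 95 46 → 0x4695
  opcode bits[15:12]=0x4: andi/RI
  rd: (w>>9)&0x7=0x3 → d
  imm: (w>>0)&0x1ff=0x95 → #149

andi d, #149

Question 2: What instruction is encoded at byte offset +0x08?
je #-6

[08] fa 7f → 0x7ffa
  top 4b → 0x7 → je [J]
  imm@[11:0]=0xffa (s12→-6) ⇒ #-6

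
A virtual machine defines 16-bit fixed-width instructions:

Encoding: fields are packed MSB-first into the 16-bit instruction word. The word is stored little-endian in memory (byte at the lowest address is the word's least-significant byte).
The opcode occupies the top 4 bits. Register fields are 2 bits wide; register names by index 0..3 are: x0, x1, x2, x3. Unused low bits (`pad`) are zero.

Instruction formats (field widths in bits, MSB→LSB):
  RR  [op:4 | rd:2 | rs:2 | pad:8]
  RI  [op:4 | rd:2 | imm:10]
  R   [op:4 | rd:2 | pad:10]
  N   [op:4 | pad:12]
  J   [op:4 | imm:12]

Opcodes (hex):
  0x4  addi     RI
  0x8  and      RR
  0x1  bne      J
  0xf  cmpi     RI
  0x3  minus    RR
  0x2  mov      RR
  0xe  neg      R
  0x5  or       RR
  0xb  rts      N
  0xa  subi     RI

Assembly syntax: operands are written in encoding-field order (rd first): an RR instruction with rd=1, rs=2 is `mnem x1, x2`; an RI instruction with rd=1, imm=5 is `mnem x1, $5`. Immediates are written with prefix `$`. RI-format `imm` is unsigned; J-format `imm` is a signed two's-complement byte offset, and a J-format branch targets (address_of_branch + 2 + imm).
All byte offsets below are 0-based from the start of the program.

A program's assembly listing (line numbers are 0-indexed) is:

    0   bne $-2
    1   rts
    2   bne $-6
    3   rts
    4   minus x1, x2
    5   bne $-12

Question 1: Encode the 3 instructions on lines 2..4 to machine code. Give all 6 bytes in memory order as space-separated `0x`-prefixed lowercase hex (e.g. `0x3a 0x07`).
0xfa 0x1f 0x00 0xb0 0x00 0x36

2. bne fields op=0x1:4|imm=-6:12 → word 1ffah → fa 1f
3. rts fields op=0xb:4|pad=0:12 → word b000h → 00 b0
4. minus fields op=0x3:4|rd=1:2|rs=2:2|pad=0:8 → word 3600h → 00 36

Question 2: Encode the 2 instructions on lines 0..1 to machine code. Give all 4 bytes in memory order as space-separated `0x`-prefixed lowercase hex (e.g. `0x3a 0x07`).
0xfe 0x1f 0x00 0xb0

0. bne fields op=0x1:4|imm=-2:12 → word 1ffeh → fe 1f
1. rts fields op=0xb:4|pad=0:12 → word b000h → 00 b0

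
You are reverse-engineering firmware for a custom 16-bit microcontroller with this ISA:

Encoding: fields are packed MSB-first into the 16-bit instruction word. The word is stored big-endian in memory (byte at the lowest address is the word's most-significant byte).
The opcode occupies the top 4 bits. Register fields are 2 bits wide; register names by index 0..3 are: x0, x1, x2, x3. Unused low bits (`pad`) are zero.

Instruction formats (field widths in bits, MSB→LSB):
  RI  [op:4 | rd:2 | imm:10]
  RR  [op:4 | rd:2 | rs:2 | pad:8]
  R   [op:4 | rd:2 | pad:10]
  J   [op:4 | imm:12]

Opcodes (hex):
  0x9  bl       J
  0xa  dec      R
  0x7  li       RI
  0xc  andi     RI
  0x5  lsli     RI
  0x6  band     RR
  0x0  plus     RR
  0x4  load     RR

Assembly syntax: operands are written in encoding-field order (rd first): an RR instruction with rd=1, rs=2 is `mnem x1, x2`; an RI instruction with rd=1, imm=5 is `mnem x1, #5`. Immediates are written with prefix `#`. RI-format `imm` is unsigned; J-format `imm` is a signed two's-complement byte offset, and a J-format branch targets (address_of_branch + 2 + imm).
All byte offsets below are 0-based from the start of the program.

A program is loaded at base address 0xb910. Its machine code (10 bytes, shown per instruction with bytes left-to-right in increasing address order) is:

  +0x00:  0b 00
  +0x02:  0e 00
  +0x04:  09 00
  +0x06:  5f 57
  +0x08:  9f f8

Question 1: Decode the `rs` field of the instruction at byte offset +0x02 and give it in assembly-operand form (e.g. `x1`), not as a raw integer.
off 0x02: read 0e 00 as big → 0x0e00
  opcode bits[15:12]=0x0: plus/RR
  rd: (w>>10)&0x3=0x3 → x3
  rs: (w>>8)&0x3=0x2 → x2

x2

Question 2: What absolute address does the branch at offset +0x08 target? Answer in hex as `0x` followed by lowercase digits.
+0x08: 9f f8 ⇒ word 0x9ff8 (big)
  op=0x9ff8>>12=0x9 ⇒ bl (J)
  imm@[11:0]=0xff8 (s12→-8) ⇒ #-8
  target = base 0xb910 + off 0x08 + 2 + imm -8 = 0xb912

0xb912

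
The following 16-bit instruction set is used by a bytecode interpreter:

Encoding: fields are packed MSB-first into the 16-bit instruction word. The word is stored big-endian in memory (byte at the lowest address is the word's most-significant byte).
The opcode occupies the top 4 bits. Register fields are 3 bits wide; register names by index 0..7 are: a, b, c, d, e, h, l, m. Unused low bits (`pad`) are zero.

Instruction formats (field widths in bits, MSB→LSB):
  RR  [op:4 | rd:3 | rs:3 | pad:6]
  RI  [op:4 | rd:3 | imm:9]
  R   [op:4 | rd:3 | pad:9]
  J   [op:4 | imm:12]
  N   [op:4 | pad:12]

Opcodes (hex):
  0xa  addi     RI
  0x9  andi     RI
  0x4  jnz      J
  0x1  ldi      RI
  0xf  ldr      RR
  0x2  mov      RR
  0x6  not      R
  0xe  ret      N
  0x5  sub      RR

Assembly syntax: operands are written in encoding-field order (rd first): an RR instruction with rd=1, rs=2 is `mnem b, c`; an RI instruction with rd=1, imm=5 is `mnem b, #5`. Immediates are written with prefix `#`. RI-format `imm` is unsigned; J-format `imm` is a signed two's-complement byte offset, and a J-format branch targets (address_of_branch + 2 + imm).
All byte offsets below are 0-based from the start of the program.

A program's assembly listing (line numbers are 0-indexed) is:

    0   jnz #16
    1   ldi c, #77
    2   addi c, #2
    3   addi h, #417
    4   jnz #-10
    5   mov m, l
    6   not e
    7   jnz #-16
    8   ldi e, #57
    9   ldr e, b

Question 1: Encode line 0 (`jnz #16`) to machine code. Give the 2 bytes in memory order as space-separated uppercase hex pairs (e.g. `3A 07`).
40 10

L0: jnz op=0x4:4|imm=16:12 ⇒ 0x4010 ⇒ big 40 10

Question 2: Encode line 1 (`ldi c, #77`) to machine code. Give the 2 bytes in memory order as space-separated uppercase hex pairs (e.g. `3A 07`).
1. ldi fields op=0x1:4|rd=2:3|imm=77:9 → word 144dh → 14 4d

14 4D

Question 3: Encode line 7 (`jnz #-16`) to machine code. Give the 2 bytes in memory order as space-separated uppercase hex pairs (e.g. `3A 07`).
4F F0

line 7 (jnz): pack op=0x4:4|imm=-16:12 = 0x4ff0; big→ 4f f0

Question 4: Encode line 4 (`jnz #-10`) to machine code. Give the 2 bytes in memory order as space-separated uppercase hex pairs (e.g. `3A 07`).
4F F6

line 4 (jnz): pack op=0x4:4|imm=-10:12 = 0x4ff6; big→ 4f f6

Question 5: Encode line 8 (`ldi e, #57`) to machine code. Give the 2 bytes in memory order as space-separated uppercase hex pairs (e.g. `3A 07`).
line 8 (ldi): pack op=0x1:4|rd=4:3|imm=57:9 = 0x1839; big→ 18 39

18 39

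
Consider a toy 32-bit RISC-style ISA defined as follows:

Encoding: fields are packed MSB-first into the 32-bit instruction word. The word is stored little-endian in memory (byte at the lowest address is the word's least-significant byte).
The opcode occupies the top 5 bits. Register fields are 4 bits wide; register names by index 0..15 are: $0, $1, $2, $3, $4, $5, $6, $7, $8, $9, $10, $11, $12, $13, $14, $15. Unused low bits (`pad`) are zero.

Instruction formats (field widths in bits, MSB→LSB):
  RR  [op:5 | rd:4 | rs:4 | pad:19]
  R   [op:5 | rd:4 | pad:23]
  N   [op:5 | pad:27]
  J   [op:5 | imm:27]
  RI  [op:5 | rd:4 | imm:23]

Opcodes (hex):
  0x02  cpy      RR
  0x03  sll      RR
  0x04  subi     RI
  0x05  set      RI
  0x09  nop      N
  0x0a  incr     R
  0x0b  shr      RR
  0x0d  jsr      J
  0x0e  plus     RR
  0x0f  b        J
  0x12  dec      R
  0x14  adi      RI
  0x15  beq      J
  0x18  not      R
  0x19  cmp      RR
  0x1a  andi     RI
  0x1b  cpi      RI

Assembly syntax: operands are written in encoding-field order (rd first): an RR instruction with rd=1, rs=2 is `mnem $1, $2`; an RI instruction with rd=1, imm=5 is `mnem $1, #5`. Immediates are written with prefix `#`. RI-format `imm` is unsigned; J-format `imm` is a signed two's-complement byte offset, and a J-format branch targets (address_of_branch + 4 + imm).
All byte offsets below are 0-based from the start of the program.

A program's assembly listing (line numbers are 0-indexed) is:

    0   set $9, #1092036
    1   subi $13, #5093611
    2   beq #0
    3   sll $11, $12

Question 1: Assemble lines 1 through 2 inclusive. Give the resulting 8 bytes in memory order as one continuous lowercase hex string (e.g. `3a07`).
ebb8cd26000000a8

line 1 (subi): pack op=0x4:5|rd=13:4|imm=5093611:23 = 0x26cdb8eb; little→ eb b8 cd 26
line 2 (beq): pack op=0x15:5|imm=0:27 = 0xa8000000; little→ 00 00 00 a8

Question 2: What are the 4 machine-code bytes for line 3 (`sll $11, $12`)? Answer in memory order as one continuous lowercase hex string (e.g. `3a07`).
3. sll fields op=0x3:5|rd=11:4|rs=12:4|pad=0:19 → word 1de00000h → 00 00 e0 1d

0000e01d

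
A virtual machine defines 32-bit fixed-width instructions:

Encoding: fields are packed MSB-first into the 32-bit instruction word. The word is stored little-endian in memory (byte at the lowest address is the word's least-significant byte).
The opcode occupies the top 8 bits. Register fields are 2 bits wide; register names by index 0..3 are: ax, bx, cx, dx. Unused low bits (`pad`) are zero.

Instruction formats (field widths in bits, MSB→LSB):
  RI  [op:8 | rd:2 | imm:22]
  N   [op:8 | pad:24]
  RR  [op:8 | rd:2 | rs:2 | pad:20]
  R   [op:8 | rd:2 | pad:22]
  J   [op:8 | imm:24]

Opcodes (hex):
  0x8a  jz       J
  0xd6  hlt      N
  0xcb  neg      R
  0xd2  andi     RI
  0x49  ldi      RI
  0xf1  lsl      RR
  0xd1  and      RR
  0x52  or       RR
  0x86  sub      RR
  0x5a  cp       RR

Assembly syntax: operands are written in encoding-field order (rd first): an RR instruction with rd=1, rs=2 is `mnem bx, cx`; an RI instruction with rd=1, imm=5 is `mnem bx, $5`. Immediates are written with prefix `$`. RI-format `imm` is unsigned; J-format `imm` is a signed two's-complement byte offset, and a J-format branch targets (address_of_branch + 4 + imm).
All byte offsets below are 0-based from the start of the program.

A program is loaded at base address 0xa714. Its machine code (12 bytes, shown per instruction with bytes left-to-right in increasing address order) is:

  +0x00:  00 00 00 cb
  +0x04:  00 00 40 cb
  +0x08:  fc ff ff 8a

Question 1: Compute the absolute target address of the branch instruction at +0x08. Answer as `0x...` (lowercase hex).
+0x08: fc ff ff 8a ⇒ word 0x8afffffc (little)
  op=0x8afffffc>>24=0x8a ⇒ jz (J)
  imm: (w>>0)&0xffffff=0xfffffc (s24→-4) → $-4
  target = base 0xa714 + off 0x08 + 4 + imm -4 = 0xa71c

0xa71c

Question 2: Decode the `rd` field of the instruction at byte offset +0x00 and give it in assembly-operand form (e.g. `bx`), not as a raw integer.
ax

off 0x00: read 00 00 00 cb as little → 0xcb000000
  top 8b → 0xcb → neg [R]
  [23:22] rd=0 = ax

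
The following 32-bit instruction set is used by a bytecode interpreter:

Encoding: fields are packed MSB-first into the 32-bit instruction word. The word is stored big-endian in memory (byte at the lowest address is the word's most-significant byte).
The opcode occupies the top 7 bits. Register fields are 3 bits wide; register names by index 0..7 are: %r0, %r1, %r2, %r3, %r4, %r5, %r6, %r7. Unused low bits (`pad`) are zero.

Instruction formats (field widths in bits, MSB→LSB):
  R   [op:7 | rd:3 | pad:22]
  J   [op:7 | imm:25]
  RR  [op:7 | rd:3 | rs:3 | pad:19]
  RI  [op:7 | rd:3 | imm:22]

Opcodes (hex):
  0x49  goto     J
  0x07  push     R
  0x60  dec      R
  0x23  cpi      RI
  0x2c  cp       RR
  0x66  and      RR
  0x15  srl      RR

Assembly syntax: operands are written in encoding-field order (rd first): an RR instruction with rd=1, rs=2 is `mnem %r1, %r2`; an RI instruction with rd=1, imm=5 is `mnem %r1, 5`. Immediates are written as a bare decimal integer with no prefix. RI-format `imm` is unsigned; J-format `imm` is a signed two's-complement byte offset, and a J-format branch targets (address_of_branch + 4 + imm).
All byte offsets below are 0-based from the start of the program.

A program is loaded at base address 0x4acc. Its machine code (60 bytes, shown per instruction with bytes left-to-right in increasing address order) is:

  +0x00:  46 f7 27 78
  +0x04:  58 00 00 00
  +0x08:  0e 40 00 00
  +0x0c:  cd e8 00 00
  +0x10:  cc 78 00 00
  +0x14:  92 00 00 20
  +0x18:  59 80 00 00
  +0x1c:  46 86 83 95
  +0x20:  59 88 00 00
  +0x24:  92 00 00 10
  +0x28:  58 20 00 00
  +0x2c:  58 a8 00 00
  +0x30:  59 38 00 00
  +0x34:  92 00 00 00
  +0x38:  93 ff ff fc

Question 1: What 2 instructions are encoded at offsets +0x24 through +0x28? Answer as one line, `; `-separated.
goto 16; cp %r0, %r4

@+24  big-endian(92 00 00 10) = 0x92000010
  opcode bits[31:25]=0x49: goto/J
  [24:0] imm=16 = 16
@+28  big-endian(58 20 00 00) = 0x58200000
  opcode bits[31:25]=0x2c: cp/RR
  [24:22] rd=0 = %r0
  [21:19] rs=4 = %r4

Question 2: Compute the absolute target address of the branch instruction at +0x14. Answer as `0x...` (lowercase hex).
0x4b04

off 0x14: read 92 00 00 20 as big → 0x92000020
  op=0x92000020>>25=0x49 ⇒ goto (J)
  imm@[24:0]=0x20 ⇒ 32
  target = base 0x4acc + off 0x14 + 4 + imm 32 = 0x4b04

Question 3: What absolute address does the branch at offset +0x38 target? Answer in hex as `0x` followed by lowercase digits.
0x4b04

+0x38: 93 ff ff fc ⇒ word 0x93fffffc (big)
  top 7b → 0x49 → goto [J]
  imm: (w>>0)&0x1ffffff=0x1fffffc (s25→-4) → -4
  target = base 0x4acc + off 0x38 + 4 + imm -4 = 0x4b04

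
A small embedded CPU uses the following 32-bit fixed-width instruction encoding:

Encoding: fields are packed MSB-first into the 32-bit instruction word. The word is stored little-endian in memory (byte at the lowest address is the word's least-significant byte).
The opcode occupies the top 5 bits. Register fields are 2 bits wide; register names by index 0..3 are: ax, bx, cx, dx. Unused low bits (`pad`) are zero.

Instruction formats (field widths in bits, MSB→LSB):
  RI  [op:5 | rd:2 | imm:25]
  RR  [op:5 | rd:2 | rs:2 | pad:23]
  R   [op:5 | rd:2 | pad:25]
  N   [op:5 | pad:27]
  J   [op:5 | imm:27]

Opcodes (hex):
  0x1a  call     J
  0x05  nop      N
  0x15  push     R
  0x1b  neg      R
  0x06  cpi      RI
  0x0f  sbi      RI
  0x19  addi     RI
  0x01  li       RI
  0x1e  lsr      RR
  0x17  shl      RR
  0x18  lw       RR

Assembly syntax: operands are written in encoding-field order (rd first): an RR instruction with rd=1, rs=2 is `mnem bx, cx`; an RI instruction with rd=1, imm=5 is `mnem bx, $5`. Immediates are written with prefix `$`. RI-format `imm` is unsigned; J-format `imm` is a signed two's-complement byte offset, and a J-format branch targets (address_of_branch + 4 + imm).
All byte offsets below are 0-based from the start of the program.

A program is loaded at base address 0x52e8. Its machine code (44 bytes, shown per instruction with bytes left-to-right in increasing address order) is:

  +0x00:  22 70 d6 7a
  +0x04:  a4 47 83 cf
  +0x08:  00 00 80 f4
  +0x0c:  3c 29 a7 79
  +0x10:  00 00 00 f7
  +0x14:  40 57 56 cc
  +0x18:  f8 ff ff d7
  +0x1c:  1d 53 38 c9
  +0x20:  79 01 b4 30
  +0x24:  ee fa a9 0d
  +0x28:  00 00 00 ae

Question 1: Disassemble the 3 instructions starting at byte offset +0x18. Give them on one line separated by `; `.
off 0x18: read f8 ff ff d7 as little → 0xd7fffff8
  op=0xd7fffff8>>27=0x1a ⇒ call (J)
  imm@[26:0]=0x7fffff8 (s27→-8) ⇒ $-8
off 0x1c: read 1d 53 38 c9 as little → 0xc938531d
  op=0xc938531d>>27=0x19 ⇒ addi (RI)
  rd@[26:25]=0x0 ⇒ ax
  imm@[24:0]=0x138531d ⇒ $20468509
off 0x20: read 79 01 b4 30 as little → 0x30b40179
  op=0x30b40179>>27=0x6 ⇒ cpi (RI)
  rd@[26:25]=0x0 ⇒ ax
  imm@[24:0]=0xb40179 ⇒ $11796857

call $-8; addi ax, $20468509; cpi ax, $11796857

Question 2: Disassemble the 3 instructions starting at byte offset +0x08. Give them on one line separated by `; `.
lsr cx, bx; sbi ax, $27732284; lsr dx, cx

off 0x08: read 00 00 80 f4 as little → 0xf4800000
  op=0xf4800000>>27=0x1e ⇒ lsr (RR)
  [26:25] rd=2 = cx
  [24:23] rs=1 = bx
off 0x0c: read 3c 29 a7 79 as little → 0x79a7293c
  op=0x79a7293c>>27=0xf ⇒ sbi (RI)
  [26:25] rd=0 = ax
  [24:0] imm=27732284 = $27732284
off 0x10: read 00 00 00 f7 as little → 0xf7000000
  op=0xf7000000>>27=0x1e ⇒ lsr (RR)
  [26:25] rd=3 = dx
  [24:23] rs=2 = cx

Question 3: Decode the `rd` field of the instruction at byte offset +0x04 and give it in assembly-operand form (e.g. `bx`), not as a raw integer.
dx

off 0x04: read a4 47 83 cf as little → 0xcf8347a4
  opcode bits[31:27]=0x19: addi/RI
  [26:25] rd=3 = dx
  [24:0] imm=25380772 = $25380772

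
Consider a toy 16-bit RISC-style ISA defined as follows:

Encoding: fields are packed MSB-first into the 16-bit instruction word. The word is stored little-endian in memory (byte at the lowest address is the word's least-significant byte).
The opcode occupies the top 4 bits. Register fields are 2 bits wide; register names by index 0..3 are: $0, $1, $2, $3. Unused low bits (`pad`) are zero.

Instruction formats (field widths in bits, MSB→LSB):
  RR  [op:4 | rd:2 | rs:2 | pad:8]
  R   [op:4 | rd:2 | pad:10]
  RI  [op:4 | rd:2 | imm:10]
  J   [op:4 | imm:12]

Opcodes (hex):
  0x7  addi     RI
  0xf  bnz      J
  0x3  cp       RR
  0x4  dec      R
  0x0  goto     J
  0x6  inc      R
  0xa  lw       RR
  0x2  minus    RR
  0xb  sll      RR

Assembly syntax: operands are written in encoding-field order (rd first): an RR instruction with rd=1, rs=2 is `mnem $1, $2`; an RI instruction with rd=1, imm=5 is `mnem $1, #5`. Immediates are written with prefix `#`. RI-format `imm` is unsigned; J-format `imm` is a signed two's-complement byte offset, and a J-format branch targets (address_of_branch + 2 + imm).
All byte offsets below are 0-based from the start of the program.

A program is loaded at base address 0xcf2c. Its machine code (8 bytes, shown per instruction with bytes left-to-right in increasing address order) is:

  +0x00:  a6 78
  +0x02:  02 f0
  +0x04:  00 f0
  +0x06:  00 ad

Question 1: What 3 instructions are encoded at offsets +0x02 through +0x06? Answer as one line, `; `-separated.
off 0x02: read 02 f0 as little → 0xf002
  op=0xf002>>12=0xf ⇒ bnz (J)
  imm: (w>>0)&0xfff=0x2 → #2
off 0x04: read 00 f0 as little → 0xf000
  op=0xf000>>12=0xf ⇒ bnz (J)
  imm: (w>>0)&0xfff=0x0 → #0
off 0x06: read 00 ad as little → 0xad00
  op=0xad00>>12=0xa ⇒ lw (RR)
  rd: (w>>10)&0x3=0x3 → $3
  rs: (w>>8)&0x3=0x1 → $1

bnz #2; bnz #0; lw $3, $1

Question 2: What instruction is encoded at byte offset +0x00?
off 0x00: read a6 78 as little → 0x78a6
  top 4b → 0x7 → addi [RI]
  [11:10] rd=2 = $2
  [9:0] imm=166 = #166

addi $2, #166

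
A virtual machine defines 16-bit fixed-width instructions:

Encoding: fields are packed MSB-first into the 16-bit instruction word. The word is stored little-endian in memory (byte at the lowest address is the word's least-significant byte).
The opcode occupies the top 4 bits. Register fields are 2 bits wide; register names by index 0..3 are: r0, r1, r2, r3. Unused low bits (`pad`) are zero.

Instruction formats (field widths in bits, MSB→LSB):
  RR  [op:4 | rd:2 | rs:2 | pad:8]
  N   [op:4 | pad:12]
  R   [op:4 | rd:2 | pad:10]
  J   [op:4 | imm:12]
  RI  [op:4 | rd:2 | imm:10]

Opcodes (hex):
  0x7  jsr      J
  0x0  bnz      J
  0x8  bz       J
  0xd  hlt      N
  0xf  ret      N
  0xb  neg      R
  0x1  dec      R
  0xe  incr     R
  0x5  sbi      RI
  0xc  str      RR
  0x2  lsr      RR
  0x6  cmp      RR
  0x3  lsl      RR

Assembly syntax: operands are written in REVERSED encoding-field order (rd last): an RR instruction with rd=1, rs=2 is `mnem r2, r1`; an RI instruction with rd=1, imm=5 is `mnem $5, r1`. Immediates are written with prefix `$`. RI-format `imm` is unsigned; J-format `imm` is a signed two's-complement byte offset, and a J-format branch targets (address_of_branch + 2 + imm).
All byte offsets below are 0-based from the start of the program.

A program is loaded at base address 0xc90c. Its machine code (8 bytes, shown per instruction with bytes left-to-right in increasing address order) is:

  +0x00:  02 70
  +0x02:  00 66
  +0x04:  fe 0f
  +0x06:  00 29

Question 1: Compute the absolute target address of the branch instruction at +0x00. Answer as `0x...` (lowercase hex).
@+00  little-endian(02 70) = 0x7002
  top 4b → 0x7 → jsr [J]
  [11:0] imm=2 = $2
  target = base 0xc90c + off 0x00 + 2 + imm 2 = 0xc910

0xc910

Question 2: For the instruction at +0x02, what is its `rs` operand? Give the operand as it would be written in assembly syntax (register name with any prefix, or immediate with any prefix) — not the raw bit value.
@+02  little-endian(00 66) = 0x6600
  top 4b → 0x6 → cmp [RR]
  [11:10] rd=1 = r1
  [9:8] rs=2 = r2

r2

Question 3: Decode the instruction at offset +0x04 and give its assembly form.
[04] fe 0f → 0x0ffe
  op=0x0ffe>>12=0x0 ⇒ bnz (J)
  imm: (w>>0)&0xfff=0xffe (s12→-2) → $-2

bnz $-2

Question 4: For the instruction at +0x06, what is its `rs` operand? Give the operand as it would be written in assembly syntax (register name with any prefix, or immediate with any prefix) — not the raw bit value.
r1

off 0x06: read 00 29 as little → 0x2900
  opcode bits[15:12]=0x2: lsr/RR
  rd: (w>>10)&0x3=0x2 → r2
  rs: (w>>8)&0x3=0x1 → r1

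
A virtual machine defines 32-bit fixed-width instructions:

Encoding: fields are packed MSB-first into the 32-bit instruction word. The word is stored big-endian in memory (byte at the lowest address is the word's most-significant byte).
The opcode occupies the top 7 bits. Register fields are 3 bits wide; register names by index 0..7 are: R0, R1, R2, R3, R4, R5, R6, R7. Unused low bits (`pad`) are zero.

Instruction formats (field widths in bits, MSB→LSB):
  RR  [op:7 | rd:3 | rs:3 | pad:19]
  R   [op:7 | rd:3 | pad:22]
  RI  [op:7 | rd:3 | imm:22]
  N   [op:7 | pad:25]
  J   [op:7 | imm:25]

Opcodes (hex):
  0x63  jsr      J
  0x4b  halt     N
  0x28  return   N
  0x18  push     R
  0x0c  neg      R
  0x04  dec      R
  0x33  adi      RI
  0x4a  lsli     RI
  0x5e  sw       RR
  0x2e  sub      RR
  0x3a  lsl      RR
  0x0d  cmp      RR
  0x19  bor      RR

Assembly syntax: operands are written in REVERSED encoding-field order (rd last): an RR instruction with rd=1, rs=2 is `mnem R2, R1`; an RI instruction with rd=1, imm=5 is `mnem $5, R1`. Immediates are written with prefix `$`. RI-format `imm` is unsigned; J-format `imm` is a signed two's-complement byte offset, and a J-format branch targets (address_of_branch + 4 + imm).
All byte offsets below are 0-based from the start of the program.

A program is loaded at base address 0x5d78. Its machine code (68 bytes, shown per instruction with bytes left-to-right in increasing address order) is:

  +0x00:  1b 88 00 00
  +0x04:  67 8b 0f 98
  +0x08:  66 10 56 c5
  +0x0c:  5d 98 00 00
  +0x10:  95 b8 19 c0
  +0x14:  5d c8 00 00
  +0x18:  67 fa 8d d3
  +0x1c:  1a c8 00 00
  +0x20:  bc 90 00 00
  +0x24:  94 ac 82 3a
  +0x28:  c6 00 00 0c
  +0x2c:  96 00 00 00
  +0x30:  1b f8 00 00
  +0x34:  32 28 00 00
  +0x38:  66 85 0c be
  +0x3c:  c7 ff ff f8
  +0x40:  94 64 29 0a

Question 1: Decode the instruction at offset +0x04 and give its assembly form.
adi $724888, R6

off 0x04: read 67 8b 0f 98 as big → 0x678b0f98
  top 7b → 0x33 → adi [RI]
  rd@[24:22]=0x6 ⇒ R6
  imm@[21:0]=0xb0f98 ⇒ $724888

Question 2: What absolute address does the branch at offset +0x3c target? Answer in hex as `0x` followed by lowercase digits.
off 0x3c: read c7 ff ff f8 as big → 0xc7fffff8
  top 7b → 0x63 → jsr [J]
  imm: (w>>0)&0x1ffffff=0x1fffff8 (s25→-8) → $-8
  target = base 0x5d78 + off 0x3c + 4 + imm -8 = 0x5db0

0x5db0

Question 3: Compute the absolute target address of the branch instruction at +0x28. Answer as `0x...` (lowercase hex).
0x5db0

[28] c6 00 00 0c → 0xc600000c
  opcode bits[31:25]=0x63: jsr/J
  [24:0] imm=12 = $12
  target = base 0x5d78 + off 0x28 + 4 + imm 12 = 0x5db0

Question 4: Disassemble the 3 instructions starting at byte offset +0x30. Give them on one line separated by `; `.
[30] 1b f8 00 00 → 0x1bf80000
  opcode bits[31:25]=0xd: cmp/RR
  rd: (w>>22)&0x7=0x7 → R7
  rs: (w>>19)&0x7=0x7 → R7
[34] 32 28 00 00 → 0x32280000
  opcode bits[31:25]=0x19: bor/RR
  rd: (w>>22)&0x7=0x0 → R0
  rs: (w>>19)&0x7=0x5 → R5
[38] 66 85 0c be → 0x66850cbe
  opcode bits[31:25]=0x33: adi/RI
  rd: (w>>22)&0x7=0x2 → R2
  imm: (w>>0)&0x3fffff=0x50cbe → $330942

cmp R7, R7; bor R5, R0; adi $330942, R2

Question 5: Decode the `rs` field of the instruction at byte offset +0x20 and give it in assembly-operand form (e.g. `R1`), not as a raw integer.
R2

@+20  big-endian(bc 90 00 00) = 0xbc900000
  top 7b → 0x5e → sw [RR]
  [24:22] rd=2 = R2
  [21:19] rs=2 = R2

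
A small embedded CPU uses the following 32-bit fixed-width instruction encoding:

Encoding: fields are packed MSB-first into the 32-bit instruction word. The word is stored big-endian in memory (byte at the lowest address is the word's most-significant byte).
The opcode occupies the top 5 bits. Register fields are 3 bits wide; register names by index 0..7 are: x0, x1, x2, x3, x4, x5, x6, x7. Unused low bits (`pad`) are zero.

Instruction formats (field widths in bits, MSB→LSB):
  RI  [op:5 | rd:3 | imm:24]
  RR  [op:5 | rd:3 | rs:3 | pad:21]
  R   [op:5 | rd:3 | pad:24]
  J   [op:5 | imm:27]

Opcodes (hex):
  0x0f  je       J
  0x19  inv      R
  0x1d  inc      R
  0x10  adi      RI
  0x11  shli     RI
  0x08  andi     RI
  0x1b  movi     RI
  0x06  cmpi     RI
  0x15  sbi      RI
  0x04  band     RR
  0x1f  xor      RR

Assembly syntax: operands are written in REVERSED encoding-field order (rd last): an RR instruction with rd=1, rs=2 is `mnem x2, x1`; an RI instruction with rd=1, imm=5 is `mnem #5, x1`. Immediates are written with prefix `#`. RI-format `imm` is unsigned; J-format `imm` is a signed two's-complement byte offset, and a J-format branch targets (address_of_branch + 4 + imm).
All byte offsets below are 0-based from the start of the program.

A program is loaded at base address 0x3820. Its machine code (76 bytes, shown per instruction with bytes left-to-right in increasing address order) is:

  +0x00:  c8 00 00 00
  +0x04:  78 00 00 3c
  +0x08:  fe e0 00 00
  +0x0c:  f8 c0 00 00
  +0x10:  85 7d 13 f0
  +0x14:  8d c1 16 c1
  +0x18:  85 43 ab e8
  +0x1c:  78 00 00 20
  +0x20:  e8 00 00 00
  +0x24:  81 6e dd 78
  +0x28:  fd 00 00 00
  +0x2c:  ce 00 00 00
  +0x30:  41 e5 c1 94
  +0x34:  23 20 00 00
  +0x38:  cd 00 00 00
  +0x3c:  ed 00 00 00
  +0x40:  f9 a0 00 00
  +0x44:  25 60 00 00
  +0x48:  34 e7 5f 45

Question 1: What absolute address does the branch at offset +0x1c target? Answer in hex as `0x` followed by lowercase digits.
0x3860

+0x1c: 78 00 00 20 ⇒ word 0x78000020 (big)
  top 5b → 0xf → je [J]
  imm@[26:0]=0x20 ⇒ #32
  target = base 0x3820 + off 0x1c + 4 + imm 32 = 0x3860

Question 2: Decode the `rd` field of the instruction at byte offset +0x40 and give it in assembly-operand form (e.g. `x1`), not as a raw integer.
off 0x40: read f9 a0 00 00 as big → 0xf9a00000
  op=0xf9a00000>>27=0x1f ⇒ xor (RR)
  rd: (w>>24)&0x7=0x1 → x1
  rs: (w>>21)&0x7=0x5 → x5

x1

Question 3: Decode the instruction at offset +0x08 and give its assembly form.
@+08  big-endian(fe e0 00 00) = 0xfee00000
  opcode bits[31:27]=0x1f: xor/RR
  rd: (w>>24)&0x7=0x6 → x6
  rs: (w>>21)&0x7=0x7 → x7

xor x7, x6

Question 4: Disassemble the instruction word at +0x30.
andi #15057300, x1

[30] 41 e5 c1 94 → 0x41e5c194
  op=0x41e5c194>>27=0x8 ⇒ andi (RI)
  rd@[26:24]=0x1 ⇒ x1
  imm@[23:0]=0xe5c194 ⇒ #15057300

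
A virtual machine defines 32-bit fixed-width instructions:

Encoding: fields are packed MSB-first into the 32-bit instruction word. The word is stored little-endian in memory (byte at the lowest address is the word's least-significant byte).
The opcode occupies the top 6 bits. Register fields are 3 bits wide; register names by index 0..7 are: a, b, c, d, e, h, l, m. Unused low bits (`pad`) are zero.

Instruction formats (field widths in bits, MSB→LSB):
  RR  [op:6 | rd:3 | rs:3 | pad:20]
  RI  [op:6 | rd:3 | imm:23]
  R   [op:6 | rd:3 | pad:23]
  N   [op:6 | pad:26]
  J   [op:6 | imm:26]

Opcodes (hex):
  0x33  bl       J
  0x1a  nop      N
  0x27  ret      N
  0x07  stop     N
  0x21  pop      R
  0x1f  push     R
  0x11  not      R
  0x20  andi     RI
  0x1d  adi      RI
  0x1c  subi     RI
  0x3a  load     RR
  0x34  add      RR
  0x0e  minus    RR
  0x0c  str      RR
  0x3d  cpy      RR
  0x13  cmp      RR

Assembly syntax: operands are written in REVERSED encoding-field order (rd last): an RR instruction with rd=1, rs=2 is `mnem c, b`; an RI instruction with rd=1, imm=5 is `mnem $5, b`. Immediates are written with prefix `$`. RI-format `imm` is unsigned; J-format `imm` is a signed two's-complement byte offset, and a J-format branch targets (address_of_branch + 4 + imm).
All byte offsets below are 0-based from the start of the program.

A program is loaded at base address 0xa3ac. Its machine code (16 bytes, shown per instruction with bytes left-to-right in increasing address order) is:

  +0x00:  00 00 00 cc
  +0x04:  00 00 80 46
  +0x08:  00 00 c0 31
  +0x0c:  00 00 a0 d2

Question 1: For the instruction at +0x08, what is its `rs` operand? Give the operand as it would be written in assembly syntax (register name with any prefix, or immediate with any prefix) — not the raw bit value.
off 0x08: read 00 00 c0 31 as little → 0x31c00000
  opcode bits[31:26]=0xc: str/RR
  rd@[25:23]=0x3 ⇒ d
  rs@[22:20]=0x4 ⇒ e

e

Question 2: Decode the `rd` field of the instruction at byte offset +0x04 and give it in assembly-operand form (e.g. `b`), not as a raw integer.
+0x04: 00 00 80 46 ⇒ word 0x46800000 (little)
  op=0x46800000>>26=0x11 ⇒ not (R)
  [25:23] rd=5 = h

h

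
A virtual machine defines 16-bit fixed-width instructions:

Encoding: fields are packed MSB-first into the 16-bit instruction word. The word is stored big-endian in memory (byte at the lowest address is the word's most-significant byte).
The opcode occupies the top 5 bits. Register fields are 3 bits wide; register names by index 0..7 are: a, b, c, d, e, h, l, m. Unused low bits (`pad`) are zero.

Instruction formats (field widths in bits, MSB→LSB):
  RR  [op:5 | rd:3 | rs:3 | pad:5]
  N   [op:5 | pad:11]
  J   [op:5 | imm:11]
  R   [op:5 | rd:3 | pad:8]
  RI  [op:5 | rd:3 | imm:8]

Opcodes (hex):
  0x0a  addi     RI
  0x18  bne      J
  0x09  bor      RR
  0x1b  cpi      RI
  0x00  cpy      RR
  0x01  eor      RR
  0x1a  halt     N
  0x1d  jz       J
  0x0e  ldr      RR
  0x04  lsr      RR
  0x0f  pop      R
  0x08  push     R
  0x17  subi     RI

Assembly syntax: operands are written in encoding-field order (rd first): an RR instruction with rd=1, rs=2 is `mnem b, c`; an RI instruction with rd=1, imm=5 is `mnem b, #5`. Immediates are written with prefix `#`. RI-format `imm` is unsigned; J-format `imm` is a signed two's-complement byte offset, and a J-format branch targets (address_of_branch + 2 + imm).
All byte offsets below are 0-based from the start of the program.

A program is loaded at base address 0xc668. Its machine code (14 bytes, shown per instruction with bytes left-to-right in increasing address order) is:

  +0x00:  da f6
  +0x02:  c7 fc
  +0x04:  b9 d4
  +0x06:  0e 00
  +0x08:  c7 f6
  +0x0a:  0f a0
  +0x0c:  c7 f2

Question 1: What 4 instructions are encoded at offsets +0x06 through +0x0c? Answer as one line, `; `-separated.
off 0x06: read 0e 00 as big → 0x0e00
  opcode bits[15:11]=0x1: eor/RR
  rd@[10:8]=0x6 ⇒ l
  rs@[7:5]=0x0 ⇒ a
off 0x08: read c7 f6 as big → 0xc7f6
  opcode bits[15:11]=0x18: bne/J
  imm@[10:0]=0x7f6 (s11→-10) ⇒ #-10
off 0x0a: read 0f a0 as big → 0x0fa0
  opcode bits[15:11]=0x1: eor/RR
  rd@[10:8]=0x7 ⇒ m
  rs@[7:5]=0x5 ⇒ h
off 0x0c: read c7 f2 as big → 0xc7f2
  opcode bits[15:11]=0x18: bne/J
  imm@[10:0]=0x7f2 (s11→-14) ⇒ #-14

eor l, a; bne #-10; eor m, h; bne #-14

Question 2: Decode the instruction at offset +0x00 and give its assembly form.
@+00  big-endian(da f6) = 0xdaf6
  top 5b → 0x1b → cpi [RI]
  [10:8] rd=2 = c
  [7:0] imm=246 = #246

cpi c, #246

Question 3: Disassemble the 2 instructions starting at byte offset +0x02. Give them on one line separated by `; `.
bne #-4; subi b, #212

[02] c7 fc → 0xc7fc
  opcode bits[15:11]=0x18: bne/J
  [10:0] imm=2044 (s11→-4) = #-4
[04] b9 d4 → 0xb9d4
  opcode bits[15:11]=0x17: subi/RI
  [10:8] rd=1 = b
  [7:0] imm=212 = #212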